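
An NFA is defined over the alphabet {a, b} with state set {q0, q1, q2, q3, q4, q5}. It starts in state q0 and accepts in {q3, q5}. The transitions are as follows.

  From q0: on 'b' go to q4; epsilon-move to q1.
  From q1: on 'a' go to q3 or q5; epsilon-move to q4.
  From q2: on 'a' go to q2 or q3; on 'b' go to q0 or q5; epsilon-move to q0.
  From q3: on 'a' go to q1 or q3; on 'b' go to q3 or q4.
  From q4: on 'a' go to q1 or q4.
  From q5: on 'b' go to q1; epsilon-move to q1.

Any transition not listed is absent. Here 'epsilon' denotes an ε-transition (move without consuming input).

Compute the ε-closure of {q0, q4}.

{q0, q1, q4}

Begin with {q0, q4}.
ε-move q0 → q1; add q1.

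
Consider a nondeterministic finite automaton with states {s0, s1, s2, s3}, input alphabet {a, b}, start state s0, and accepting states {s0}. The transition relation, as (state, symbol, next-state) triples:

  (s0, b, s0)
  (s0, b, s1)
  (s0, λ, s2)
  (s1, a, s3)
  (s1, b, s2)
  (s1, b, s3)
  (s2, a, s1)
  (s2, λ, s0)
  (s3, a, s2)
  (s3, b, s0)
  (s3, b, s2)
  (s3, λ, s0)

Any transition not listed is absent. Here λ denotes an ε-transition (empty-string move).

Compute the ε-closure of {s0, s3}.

Begin with {s0, s3}.
ε-move s0 → s2; add s2.

{s0, s2, s3}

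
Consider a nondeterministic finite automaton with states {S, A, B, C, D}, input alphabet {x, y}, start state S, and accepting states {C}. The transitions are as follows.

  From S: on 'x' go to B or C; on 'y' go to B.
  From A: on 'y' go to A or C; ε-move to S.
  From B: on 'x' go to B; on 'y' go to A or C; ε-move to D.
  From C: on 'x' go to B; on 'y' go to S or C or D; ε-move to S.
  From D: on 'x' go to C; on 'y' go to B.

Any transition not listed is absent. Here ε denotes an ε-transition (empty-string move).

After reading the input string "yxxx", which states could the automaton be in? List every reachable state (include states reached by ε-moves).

{S, B, C, D}

Start in {S}.
Read 'y': {S} → {B, D}.
Read 'x': {B, D} → {S, B, C, D}.
Read 'x': {S, B, C, D} → {S, B, C, D}.
Read 'x': {S, B, C, D} → {S, B, C, D}.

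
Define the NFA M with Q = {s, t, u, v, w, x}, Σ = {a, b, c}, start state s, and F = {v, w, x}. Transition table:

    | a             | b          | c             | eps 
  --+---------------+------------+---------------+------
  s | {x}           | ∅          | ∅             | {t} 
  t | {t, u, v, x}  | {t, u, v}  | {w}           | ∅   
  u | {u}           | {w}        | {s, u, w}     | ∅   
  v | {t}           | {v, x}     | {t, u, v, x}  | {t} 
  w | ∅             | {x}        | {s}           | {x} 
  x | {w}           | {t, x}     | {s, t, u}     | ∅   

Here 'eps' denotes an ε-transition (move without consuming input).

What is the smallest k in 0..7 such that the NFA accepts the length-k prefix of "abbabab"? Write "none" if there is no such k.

1

Start: ε-closure({s}) = {s, t}.
Read 'a': s→{x}, t→{t, u, v, x}; now {t, u, v, x}.
None of the earlier sets intersect F, but {t, u, v, x} does.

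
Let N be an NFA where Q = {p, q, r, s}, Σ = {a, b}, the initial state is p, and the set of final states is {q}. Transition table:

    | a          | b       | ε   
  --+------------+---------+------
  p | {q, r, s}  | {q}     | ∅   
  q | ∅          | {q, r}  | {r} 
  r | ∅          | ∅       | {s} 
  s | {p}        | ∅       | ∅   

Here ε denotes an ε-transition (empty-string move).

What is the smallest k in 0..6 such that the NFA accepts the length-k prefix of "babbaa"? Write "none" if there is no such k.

1

Start in {p}.
Read 'b': {p} → {q, r, s}.
None of the earlier sets intersect F, but {q, r, s} does.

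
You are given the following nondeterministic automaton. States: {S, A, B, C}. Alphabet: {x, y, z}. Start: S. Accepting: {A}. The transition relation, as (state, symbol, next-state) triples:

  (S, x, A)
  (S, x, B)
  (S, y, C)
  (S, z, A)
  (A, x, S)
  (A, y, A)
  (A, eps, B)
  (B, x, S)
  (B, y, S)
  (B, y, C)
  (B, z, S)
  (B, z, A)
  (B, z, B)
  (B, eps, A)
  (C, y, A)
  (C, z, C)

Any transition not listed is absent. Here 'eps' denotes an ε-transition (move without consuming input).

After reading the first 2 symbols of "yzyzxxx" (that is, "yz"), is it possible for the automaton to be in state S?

No

Start in {S}.
Read 'y': S→{C}; now {C}.
Read 'z': C→{C}; now {C}.
State S is not in {C}.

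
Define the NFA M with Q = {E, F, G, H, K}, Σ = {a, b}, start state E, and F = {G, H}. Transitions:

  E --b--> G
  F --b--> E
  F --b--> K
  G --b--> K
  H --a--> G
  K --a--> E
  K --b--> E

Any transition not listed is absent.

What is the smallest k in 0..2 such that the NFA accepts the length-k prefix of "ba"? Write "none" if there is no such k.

1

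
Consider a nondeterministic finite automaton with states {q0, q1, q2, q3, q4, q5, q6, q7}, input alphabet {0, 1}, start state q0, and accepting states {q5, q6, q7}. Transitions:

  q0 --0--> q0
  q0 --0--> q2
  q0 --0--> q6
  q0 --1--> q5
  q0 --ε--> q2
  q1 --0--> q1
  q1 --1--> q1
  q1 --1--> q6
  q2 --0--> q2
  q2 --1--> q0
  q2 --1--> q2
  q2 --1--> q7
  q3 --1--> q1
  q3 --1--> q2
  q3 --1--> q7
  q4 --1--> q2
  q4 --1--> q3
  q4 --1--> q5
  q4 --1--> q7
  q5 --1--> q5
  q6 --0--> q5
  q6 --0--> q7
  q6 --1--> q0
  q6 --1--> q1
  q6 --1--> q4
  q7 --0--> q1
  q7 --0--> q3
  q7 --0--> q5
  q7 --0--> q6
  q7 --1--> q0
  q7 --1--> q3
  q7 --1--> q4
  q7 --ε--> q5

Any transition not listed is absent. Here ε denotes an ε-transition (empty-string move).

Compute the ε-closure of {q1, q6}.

{q1, q6}

Begin with {q1, q6}.
No ε-moves leave this set, so the closure equals the set itself.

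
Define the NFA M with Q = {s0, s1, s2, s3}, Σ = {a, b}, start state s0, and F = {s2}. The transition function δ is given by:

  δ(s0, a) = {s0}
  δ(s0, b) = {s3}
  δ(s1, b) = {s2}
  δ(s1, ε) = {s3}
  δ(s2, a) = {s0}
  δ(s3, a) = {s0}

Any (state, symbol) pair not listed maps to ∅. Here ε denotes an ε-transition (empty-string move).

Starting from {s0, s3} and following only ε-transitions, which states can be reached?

Begin with {s0, s3}.
No ε-moves leave this set, so the closure equals the set itself.

{s0, s3}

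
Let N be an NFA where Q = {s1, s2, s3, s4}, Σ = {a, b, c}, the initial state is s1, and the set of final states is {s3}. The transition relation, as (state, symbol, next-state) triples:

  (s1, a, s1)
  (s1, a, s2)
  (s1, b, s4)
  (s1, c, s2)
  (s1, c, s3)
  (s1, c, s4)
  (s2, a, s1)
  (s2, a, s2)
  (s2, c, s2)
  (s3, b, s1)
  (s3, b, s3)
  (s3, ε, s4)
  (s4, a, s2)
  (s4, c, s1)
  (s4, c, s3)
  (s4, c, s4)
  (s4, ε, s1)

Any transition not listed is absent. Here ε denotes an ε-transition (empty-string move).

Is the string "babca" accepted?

No

Start in {s1}.
Read 'b': s1→{s4}; union {s4}; ε-closure = {s1, s4}.
Read 'a': s1→{s1, s2}, s4→{s2}; now {s1, s2}.
Read 'b': s1→{s4}, s2→∅; union {s4}; ε-closure = {s1, s4}.
Read 'c': s1→{s2, s3, s4}, s4→{s1, s3, s4}; now {s1, s2, s3, s4}.
Read 'a': s1→{s1, s2}, s2→{s1, s2}, s3→∅, s4→{s2}; now {s1, s2}.
The final set {s1, s2} contains no accepting state.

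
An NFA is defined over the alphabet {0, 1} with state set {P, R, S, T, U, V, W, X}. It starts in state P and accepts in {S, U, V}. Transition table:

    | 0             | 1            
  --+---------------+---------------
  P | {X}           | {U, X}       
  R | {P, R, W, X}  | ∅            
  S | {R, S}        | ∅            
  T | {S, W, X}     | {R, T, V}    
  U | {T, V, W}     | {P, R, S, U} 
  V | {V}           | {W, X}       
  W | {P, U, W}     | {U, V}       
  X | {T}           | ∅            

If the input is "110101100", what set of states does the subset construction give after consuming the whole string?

{P, R, S, T, U, V, W, X}

Start in {P}.
Read '1': P→{U, X}; now {U, X}.
Read '1': U→{P, R, S, U}, X→∅; now {P, R, S, U}.
Read '0': P→{X}, R→{P, R, W, X}, S→{R, S}, U→{T, V, W}; now {P, R, S, T, V, W, X}.
Read '1': P→{U, X}, R→∅, S→∅, T→{R, T, V}, V→{W, X}, W→{U, V}, X→∅; now {R, T, U, V, W, X}.
Read '0': R→{P, R, W, X}, T→{S, W, X}, U→{T, V, W}, V→{V}, W→{P, U, W}, X→{T}; now {P, R, S, T, U, V, W, X}.
Read '1': P→{U, X}, R→∅, S→∅, T→{R, T, V}, U→{P, R, S, U}, V→{W, X}, W→{U, V}, X→∅; now {P, R, S, T, U, V, W, X}.
Read '1': P→{U, X}, R→∅, S→∅, T→{R, T, V}, U→{P, R, S, U}, V→{W, X}, W→{U, V}, X→∅; now {P, R, S, T, U, V, W, X}.
Read '0': P→{X}, R→{P, R, W, X}, S→{R, S}, T→{S, W, X}, U→{T, V, W}, V→{V}, W→{P, U, W}, X→{T}; now {P, R, S, T, U, V, W, X}.
Read '0': P→{X}, R→{P, R, W, X}, S→{R, S}, T→{S, W, X}, U→{T, V, W}, V→{V}, W→{P, U, W}, X→{T}; now {P, R, S, T, U, V, W, X}.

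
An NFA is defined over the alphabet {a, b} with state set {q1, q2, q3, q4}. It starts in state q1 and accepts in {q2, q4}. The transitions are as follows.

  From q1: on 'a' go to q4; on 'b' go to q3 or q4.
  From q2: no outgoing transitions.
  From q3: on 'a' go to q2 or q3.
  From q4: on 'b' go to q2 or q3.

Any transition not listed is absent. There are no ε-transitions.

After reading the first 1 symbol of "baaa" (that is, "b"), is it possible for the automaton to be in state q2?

No

Start in {q1}.
Read 'b': q1→{q3, q4}; now {q3, q4}.
State q2 is not in {q3, q4}.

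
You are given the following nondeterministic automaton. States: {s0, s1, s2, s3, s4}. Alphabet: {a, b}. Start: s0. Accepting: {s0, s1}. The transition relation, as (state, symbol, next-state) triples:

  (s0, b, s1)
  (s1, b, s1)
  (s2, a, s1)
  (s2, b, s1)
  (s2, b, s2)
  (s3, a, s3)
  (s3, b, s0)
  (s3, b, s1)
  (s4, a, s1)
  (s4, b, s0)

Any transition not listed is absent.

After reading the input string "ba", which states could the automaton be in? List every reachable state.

Start in {s0}.
Read 'b': {s0} → {s1}.
Read 'a': {s1} → ∅.

∅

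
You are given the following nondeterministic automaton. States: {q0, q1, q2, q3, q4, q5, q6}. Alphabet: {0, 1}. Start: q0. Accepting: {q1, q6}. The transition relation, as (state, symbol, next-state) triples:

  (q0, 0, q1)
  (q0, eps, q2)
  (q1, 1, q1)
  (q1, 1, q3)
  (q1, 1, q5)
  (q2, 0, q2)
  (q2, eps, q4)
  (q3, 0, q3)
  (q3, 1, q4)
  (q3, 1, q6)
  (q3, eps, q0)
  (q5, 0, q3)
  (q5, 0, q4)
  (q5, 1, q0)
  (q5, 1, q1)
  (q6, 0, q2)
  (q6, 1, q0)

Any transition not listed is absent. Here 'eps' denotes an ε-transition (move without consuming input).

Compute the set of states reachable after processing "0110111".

{q0, q1, q2, q3, q4, q5, q6}

Start: ε-closure({q0}) = {q0, q2, q4}.
Read '0': {q0, q2, q4} → {q1, q2, q4}.
Read '1': {q1, q2, q4} → {q0, q1, q2, q3, q4, q5}.
Read '1': {q0, q1, q2, q3, q4, q5} → {q0, q1, q2, q3, q4, q5, q6}.
Read '0': {q0, q1, q2, q3, q4, q5, q6} → {q0, q1, q2, q3, q4}.
Read '1': {q0, q1, q2, q3, q4} → {q0, q1, q2, q3, q4, q5, q6}.
Read '1': {q0, q1, q2, q3, q4, q5, q6} → {q0, q1, q2, q3, q4, q5, q6}.
Read '1': {q0, q1, q2, q3, q4, q5, q6} → {q0, q1, q2, q3, q4, q5, q6}.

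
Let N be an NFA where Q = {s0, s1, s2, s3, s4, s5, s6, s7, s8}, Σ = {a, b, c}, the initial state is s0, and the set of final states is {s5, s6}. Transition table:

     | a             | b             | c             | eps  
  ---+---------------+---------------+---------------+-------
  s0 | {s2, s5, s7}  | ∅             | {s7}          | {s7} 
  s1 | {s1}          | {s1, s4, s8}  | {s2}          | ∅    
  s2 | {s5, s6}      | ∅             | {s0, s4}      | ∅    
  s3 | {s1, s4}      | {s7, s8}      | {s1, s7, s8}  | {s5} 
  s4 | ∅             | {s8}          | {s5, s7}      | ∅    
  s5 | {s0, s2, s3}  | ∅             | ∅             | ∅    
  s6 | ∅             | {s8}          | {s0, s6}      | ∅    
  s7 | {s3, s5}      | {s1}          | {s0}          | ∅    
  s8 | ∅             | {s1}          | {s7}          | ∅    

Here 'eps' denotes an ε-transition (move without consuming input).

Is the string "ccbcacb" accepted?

No

Start: ε-closure({s0}) = {s0, s7}.
Read 'c': s0→{s7}, s7→{s0}; now {s0, s7}.
Read 'c': s0→{s7}, s7→{s0}; now {s0, s7}.
Read 'b': s0→∅, s7→{s1}; now {s1}.
Read 'c': s1→{s2}; now {s2}.
Read 'a': s2→{s5, s6}; now {s5, s6}.
Read 'c': s5→∅, s6→{s0, s6}; union {s0, s6}; ε-closure = {s0, s6, s7}.
Read 'b': s0→∅, s6→{s8}, s7→{s1}; now {s1, s8}.
The final set {s1, s8} contains no accepting state.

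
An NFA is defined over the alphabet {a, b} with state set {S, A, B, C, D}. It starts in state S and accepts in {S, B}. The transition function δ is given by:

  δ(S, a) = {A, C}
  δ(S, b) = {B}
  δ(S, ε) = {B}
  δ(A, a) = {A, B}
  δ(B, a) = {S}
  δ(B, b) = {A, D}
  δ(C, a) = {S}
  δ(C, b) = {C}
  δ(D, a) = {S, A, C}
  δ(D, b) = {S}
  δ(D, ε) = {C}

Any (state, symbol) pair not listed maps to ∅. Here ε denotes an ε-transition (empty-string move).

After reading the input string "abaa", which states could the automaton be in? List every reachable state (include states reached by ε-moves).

Start: ε-closure({S}) = {S, B}.
Read 'a': S→{A, C}, B→{S}; union {S, A, C}; ε-closure = {S, A, B, C}.
Read 'b': S→{B}, A→∅, B→{A, D}, C→{C}; now {A, B, C, D}.
Read 'a': A→{A, B}, B→{S}, C→{S}, D→{S, A, C}; now {S, A, B, C}.
Read 'a': S→{A, C}, A→{A, B}, B→{S}, C→{S}; now {S, A, B, C}.

{S, A, B, C}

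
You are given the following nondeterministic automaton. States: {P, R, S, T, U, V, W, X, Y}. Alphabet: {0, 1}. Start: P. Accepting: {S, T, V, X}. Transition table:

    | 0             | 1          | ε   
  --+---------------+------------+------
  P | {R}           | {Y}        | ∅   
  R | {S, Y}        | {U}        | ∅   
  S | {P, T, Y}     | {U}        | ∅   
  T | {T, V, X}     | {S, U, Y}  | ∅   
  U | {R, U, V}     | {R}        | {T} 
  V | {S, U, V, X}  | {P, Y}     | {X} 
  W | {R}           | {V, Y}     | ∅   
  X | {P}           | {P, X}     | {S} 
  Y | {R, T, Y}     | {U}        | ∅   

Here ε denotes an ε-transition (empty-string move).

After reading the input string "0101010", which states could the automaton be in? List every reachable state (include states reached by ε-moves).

{P, R, S, T, U, V, X, Y}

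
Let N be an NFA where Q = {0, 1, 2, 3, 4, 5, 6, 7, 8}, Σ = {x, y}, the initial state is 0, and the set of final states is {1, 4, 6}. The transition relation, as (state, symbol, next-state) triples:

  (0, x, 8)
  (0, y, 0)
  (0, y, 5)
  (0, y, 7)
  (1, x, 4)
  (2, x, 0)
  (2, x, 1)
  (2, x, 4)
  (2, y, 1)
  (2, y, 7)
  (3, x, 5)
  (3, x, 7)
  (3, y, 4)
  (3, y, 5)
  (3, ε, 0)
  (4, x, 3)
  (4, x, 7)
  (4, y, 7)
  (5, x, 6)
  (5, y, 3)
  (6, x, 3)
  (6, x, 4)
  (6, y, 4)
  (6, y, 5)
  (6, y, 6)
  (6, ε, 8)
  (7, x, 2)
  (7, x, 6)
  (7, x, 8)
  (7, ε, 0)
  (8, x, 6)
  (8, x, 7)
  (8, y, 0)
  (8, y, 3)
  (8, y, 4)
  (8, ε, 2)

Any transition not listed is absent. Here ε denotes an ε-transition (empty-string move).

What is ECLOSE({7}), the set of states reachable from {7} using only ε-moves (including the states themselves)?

{0, 7}

Begin with {7}.
ε-move 7 → 0; add 0.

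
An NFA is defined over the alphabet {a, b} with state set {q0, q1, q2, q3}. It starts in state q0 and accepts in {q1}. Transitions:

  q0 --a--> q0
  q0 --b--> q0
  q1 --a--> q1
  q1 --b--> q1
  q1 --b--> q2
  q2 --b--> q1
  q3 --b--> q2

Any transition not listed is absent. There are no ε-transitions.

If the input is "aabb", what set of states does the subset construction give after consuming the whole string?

{q0}

Start in {q0}.
Read 'a': {q0} → {q0}.
Read 'a': {q0} → {q0}.
Read 'b': {q0} → {q0}.
Read 'b': {q0} → {q0}.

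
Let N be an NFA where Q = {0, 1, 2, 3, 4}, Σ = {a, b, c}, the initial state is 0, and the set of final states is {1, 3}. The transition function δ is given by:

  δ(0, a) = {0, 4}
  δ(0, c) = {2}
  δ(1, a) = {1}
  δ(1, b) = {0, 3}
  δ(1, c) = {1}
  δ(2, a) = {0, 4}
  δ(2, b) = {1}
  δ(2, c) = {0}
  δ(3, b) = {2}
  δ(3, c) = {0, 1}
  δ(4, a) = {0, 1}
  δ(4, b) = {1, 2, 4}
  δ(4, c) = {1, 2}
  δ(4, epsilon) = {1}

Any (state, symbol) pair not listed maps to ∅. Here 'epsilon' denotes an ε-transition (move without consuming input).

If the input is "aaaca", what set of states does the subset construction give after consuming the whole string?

Start in {0}.
Read 'a': 0→{0, 4}; union {0, 4}; ε-closure = {0, 1, 4}.
Read 'a': 0→{0, 4}, 1→{1}, 4→{0, 1}; now {0, 1, 4}.
Read 'a': 0→{0, 4}, 1→{1}, 4→{0, 1}; now {0, 1, 4}.
Read 'c': 0→{2}, 1→{1}, 4→{1, 2}; now {1, 2}.
Read 'a': 1→{1}, 2→{0, 4}; now {0, 1, 4}.

{0, 1, 4}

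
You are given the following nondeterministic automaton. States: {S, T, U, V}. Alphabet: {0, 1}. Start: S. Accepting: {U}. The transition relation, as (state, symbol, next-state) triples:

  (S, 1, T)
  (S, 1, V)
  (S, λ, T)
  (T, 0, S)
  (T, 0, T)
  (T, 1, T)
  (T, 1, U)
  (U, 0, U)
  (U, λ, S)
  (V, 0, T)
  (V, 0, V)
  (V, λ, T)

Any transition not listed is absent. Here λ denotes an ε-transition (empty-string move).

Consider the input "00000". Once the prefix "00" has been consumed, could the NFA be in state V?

Start: ε-closure({S}) = {S, T}.
Read '0': S→∅, T→{S, T}; now {S, T}.
Read '0': S→∅, T→{S, T}; now {S, T}.
State V is not in {S, T}.

No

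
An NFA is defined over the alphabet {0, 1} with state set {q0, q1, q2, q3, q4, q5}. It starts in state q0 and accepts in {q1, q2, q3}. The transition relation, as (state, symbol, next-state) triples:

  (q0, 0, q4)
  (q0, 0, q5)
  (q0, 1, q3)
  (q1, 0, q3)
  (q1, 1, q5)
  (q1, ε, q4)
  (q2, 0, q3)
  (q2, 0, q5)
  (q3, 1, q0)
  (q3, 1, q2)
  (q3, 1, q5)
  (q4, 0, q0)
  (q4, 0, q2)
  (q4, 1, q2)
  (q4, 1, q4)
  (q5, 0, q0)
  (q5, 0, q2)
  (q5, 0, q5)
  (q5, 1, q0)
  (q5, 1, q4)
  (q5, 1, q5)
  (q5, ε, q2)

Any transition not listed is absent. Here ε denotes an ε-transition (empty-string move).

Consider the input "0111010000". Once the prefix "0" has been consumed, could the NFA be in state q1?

No

Start in {q0}.
Read '0': q0→{q4, q5}; union {q4, q5}; ε-closure = {q2, q4, q5}.
State q1 is not in {q2, q4, q5}.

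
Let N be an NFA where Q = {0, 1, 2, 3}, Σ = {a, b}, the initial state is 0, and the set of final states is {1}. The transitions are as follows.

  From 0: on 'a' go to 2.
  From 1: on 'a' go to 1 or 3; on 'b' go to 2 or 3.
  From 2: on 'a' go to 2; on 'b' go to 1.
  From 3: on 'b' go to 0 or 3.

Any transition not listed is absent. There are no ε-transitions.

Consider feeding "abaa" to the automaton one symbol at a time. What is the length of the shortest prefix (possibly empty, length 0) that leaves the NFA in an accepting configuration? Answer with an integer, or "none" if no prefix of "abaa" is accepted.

2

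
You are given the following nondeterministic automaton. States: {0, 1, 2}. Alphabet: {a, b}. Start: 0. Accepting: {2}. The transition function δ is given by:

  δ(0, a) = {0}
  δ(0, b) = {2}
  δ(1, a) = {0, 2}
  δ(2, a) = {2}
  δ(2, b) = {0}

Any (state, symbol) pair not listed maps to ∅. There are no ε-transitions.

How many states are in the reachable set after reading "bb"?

1

Start in {0}.
Read 'b': {0} → {2}.
Read 'b': {2} → {0}.
That set has 1 state.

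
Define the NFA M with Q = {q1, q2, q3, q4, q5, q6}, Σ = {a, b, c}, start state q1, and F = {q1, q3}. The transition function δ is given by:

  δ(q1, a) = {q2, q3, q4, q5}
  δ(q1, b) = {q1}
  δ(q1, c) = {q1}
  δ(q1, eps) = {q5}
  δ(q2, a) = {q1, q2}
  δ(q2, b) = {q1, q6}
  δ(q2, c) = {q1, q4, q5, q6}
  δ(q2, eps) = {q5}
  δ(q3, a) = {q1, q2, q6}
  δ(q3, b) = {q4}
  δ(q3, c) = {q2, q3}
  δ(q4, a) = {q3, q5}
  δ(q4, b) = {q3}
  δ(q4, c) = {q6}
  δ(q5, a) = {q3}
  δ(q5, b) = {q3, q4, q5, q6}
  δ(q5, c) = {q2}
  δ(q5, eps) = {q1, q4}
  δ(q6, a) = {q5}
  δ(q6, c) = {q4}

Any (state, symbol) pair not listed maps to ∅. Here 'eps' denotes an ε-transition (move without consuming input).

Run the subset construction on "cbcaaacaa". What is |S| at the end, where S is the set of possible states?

6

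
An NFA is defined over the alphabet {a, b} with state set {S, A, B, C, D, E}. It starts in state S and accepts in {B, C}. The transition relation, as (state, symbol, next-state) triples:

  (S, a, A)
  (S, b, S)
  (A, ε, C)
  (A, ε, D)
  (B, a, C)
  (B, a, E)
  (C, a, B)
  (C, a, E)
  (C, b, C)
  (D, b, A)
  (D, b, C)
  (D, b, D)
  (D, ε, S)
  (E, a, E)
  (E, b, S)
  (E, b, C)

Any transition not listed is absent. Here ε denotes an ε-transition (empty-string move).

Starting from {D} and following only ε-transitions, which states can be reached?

Begin with {D}.
ε-move D → S; add S.

{S, D}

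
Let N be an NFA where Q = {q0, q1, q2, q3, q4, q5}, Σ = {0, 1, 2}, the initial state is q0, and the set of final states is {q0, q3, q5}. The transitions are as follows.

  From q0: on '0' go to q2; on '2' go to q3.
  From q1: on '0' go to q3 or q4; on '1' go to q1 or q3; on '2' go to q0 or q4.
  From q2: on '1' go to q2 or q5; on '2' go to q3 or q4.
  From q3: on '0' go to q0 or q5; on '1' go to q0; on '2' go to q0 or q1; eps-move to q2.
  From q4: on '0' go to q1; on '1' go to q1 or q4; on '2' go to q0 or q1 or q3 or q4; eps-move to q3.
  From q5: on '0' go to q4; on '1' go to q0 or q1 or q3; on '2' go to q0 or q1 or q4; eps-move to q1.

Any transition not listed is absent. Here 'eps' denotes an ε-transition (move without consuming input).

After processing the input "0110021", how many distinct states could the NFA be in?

6

Start in {q0}.
Read '0': q0→{q2}; now {q2}.
Read '1': q2→{q2, q5}; union {q2, q5}; ε-closure = {q1, q2, q5}.
Read '1': q1→{q1, q3}, q2→{q2, q5}, q5→{q0, q1, q3}; now {q0, q1, q2, q3, q5}.
Read '0': q0→{q2}, q1→{q3, q4}, q2→∅, q3→{q0, q5}, q5→{q4}; union {q0, q2, q3, q4, q5}; ε-closure = {q0, q1, q2, q3, q4, q5}.
Read '0': q0→{q2}, q1→{q3, q4}, q2→∅, q3→{q0, q5}, q4→{q1}, q5→{q4}; now {q0, q1, q2, q3, q4, q5}.
Read '2': q0→{q3}, q1→{q0, q4}, q2→{q3, q4}, q3→{q0, q1}, q4→{q0, q1, q3, q4}, q5→{q0, q1, q4}; union {q0, q1, q3, q4}; ε-closure = {q0, q1, q2, q3, q4}.
Read '1': q0→∅, q1→{q1, q3}, q2→{q2, q5}, q3→{q0}, q4→{q1, q4}; now {q0, q1, q2, q3, q4, q5}.
That set has 6 states.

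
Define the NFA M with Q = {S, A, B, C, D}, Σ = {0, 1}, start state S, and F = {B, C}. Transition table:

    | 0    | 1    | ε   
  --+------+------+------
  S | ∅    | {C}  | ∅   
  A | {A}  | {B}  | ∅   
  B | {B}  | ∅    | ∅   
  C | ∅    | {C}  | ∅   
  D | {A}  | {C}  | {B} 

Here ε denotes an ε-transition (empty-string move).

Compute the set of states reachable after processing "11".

{C}

Start in {S}.
Read '1': S→{C}; now {C}.
Read '1': C→{C}; now {C}.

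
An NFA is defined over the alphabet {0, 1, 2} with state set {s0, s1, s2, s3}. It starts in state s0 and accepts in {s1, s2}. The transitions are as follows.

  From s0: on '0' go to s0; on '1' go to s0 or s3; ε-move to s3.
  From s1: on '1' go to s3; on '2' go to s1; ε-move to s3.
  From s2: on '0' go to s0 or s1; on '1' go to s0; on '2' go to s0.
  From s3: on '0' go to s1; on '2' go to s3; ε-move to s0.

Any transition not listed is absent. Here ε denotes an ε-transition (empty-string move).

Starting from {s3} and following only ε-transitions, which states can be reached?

{s0, s3}

Begin with {s3}.
ε-move s3 → s0; add s0.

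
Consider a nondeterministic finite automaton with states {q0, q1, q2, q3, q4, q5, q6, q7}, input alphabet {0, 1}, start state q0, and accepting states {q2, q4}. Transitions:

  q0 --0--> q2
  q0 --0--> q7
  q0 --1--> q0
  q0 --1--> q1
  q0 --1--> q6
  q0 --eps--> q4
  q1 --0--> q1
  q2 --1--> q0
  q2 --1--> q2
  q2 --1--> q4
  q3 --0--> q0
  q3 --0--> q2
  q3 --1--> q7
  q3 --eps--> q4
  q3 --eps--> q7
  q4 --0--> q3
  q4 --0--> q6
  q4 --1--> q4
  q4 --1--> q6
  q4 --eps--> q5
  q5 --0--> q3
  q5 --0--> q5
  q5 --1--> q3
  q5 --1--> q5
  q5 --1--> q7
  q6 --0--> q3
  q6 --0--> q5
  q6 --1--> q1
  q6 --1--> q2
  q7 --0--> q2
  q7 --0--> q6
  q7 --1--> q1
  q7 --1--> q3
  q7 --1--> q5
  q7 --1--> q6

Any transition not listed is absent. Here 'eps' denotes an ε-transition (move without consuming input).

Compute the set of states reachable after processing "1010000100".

{q0, q1, q2, q3, q4, q5, q6, q7}

Start: ε-closure({q0}) = {q0, q4, q5}.
Read '1': {q0, q4, q5} → {q0, q1, q3, q4, q5, q6, q7}.
Read '0': {q0, q1, q3, q4, q5, q6, q7} → {q0, q1, q2, q3, q4, q5, q6, q7}.
Read '1': {q0, q1, q2, q3, q4, q5, q6, q7} → {q0, q1, q2, q3, q4, q5, q6, q7}.
Read '0': {q0, q1, q2, q3, q4, q5, q6, q7} → {q0, q1, q2, q3, q4, q5, q6, q7}.
Read '0': {q0, q1, q2, q3, q4, q5, q6, q7} → {q0, q1, q2, q3, q4, q5, q6, q7}.
Read '0': {q0, q1, q2, q3, q4, q5, q6, q7} → {q0, q1, q2, q3, q4, q5, q6, q7}.
Read '0': {q0, q1, q2, q3, q4, q5, q6, q7} → {q0, q1, q2, q3, q4, q5, q6, q7}.
Read '1': {q0, q1, q2, q3, q4, q5, q6, q7} → {q0, q1, q2, q3, q4, q5, q6, q7}.
Read '0': {q0, q1, q2, q3, q4, q5, q6, q7} → {q0, q1, q2, q3, q4, q5, q6, q7}.
Read '0': {q0, q1, q2, q3, q4, q5, q6, q7} → {q0, q1, q2, q3, q4, q5, q6, q7}.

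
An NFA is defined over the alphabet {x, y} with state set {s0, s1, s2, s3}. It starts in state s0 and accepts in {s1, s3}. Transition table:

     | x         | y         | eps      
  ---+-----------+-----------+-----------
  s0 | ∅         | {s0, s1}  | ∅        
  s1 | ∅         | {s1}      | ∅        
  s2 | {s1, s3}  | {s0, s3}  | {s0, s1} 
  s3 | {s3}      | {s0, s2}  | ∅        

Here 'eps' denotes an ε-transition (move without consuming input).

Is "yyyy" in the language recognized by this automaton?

Start in {s0}.
Read 'y': {s0} → {s0, s1}.
Read 'y': {s0, s1} → {s0, s1}.
Read 'y': {s0, s1} → {s0, s1}.
Read 'y': {s0, s1} → {s0, s1}.
The final set {s0, s1} contains the accepting state s1.

Yes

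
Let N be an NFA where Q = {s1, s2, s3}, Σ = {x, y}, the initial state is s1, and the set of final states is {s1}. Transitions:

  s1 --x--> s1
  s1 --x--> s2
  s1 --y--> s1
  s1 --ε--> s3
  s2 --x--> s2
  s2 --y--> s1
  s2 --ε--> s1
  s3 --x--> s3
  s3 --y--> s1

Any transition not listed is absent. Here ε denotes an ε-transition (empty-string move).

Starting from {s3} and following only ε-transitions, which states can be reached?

Begin with {s3}.
No ε-moves leave this set, so the closure equals the set itself.

{s3}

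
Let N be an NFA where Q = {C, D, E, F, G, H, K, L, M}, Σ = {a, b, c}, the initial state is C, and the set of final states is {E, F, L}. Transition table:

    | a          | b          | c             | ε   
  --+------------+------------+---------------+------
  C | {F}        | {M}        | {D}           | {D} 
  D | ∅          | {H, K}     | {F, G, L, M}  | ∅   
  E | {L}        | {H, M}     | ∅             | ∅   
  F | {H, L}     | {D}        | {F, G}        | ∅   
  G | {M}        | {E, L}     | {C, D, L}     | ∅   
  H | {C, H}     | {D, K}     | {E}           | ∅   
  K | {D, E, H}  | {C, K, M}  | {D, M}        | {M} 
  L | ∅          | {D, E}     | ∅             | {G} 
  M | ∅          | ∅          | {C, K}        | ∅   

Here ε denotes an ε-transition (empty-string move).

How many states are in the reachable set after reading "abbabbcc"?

7

Start: ε-closure({C}) = {C, D}.
Read 'a': {C, D} → {F}.
Read 'b': {F} → {D}.
Read 'b': {D} → {H, K, M}.
Read 'a': {H, K, M} → {C, D, E, H}.
Read 'b': {C, D, E, H} → {D, H, K, M}.
Read 'b': {D, H, K, M} → {C, D, H, K, M}.
Read 'c': {C, D, H, K, M} → {C, D, E, F, G, K, L, M}.
Read 'c': {C, D, E, F, G, K, L, M} → {C, D, F, G, K, L, M}.
That set has 7 states.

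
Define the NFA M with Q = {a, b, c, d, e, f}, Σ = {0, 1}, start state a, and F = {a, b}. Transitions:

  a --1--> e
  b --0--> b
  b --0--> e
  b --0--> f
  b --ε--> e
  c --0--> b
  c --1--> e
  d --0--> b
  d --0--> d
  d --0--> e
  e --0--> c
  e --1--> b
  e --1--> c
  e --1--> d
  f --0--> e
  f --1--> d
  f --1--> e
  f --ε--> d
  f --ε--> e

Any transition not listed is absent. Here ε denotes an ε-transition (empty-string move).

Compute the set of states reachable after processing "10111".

{b, c, d, e}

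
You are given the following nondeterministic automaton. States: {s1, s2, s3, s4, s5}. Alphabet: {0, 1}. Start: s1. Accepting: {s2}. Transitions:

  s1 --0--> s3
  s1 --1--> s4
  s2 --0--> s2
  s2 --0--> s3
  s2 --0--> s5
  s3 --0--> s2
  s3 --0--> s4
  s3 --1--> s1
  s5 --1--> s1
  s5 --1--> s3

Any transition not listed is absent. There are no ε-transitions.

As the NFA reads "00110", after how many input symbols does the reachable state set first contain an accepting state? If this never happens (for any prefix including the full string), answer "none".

2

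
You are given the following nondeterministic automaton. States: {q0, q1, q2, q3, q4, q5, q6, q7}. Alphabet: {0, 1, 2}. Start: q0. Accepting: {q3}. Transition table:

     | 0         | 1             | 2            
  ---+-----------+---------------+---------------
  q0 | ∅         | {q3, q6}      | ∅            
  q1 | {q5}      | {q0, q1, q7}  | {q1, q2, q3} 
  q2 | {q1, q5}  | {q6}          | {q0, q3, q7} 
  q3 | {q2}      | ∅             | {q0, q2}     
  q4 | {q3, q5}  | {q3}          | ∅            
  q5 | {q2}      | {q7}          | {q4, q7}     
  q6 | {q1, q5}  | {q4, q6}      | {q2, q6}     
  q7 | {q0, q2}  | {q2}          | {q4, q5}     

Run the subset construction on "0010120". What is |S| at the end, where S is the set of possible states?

Start in {q0}.
Read '0': {q0} → ∅.
The set is empty and remains empty for the remaining 6 symbols.
That set has 0 states.

0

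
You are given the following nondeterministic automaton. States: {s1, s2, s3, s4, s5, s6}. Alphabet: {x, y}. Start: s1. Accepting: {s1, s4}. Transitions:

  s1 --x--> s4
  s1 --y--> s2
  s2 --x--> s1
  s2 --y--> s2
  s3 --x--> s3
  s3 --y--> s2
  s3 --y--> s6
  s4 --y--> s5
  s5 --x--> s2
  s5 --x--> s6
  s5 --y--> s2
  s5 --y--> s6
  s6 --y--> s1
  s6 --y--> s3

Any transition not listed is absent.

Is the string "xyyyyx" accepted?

Yes

Start in {s1}.
Read 'x': {s1} → {s4}.
Read 'y': {s4} → {s5}.
Read 'y': {s5} → {s2, s6}.
Read 'y': {s2, s6} → {s1, s2, s3}.
Read 'y': {s1, s2, s3} → {s2, s6}.
Read 'x': {s2, s6} → {s1}.
The final set {s1} contains the accepting state s1.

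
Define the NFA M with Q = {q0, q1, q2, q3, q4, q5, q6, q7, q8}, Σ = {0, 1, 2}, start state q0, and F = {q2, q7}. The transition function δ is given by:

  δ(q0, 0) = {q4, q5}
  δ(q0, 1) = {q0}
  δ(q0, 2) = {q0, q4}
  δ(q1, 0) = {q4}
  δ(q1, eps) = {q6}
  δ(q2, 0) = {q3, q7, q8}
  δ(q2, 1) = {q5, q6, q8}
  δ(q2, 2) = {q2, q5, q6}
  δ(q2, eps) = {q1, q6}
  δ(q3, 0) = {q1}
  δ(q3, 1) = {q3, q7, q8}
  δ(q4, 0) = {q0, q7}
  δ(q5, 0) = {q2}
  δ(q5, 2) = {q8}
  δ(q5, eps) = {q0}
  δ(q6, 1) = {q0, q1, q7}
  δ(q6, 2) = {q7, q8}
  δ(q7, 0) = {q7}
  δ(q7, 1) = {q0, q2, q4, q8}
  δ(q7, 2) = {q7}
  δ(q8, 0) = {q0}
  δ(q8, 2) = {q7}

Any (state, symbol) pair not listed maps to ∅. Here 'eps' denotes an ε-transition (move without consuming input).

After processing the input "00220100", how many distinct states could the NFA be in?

Start in {q0}.
Read '0': {q0} → {q0, q4, q5}.
Read '0': {q0, q4, q5} → {q0, q1, q2, q4, q5, q6, q7}.
Read '2': {q0, q1, q2, q4, q5, q6, q7} → {q0, q1, q2, q4, q5, q6, q7, q8}.
Read '2': {q0, q1, q2, q4, q5, q6, q7, q8} → {q0, q1, q2, q4, q5, q6, q7, q8}.
Read '0': {q0, q1, q2, q4, q5, q6, q7, q8} → {q0, q1, q2, q3, q4, q5, q6, q7, q8}.
Read '1': {q0, q1, q2, q3, q4, q5, q6, q7, q8} → {q0, q1, q2, q3, q4, q5, q6, q7, q8}.
Read '0': {q0, q1, q2, q3, q4, q5, q6, q7, q8} → {q0, q1, q2, q3, q4, q5, q6, q7, q8}.
Read '0': {q0, q1, q2, q3, q4, q5, q6, q7, q8} → {q0, q1, q2, q3, q4, q5, q6, q7, q8}.
That set has 9 states.

9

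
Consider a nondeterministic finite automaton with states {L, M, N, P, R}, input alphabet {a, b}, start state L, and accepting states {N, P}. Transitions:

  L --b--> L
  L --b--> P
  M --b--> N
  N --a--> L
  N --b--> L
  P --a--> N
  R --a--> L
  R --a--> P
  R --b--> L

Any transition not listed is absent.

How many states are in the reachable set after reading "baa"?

1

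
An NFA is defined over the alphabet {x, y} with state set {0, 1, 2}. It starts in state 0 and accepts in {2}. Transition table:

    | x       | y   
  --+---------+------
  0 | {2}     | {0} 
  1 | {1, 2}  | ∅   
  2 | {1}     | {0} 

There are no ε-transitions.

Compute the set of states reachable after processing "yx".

Start in {0}.
Read 'y': 0→{0}; now {0}.
Read 'x': 0→{2}; now {2}.

{2}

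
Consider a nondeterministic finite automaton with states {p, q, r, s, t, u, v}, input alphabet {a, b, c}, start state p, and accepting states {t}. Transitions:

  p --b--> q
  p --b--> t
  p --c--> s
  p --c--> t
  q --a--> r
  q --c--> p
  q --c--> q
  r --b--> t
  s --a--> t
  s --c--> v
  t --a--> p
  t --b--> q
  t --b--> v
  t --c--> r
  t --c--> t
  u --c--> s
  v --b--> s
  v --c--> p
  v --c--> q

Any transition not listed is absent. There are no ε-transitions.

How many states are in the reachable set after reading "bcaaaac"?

Start in {p}.
Read 'b': {p} → {q, t}.
Read 'c': {q, t} → {p, q, r, t}.
Read 'a': {p, q, r, t} → {p, r}.
Read 'a': {p, r} → ∅.
The set is empty and remains empty for the remaining 3 symbols.
That set has 0 states.

0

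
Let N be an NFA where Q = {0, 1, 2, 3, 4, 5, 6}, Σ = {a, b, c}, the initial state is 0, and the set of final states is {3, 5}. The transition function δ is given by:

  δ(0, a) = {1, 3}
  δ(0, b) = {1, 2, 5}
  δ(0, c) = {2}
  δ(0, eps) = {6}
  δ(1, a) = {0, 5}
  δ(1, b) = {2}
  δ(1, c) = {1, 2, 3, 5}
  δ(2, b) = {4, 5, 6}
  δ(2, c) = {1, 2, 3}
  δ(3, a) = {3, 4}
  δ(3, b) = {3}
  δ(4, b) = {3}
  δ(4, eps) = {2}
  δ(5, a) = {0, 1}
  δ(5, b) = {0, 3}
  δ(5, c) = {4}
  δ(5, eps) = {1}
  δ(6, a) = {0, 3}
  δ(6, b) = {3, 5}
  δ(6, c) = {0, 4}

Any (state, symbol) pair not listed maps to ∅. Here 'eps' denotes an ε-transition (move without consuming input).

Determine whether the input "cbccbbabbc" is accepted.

Yes

Start: ε-closure({0}) = {0, 6}.
Read 'c': {0, 6} → {0, 2, 4, 6}.
Read 'b': {0, 2, 4, 6} → {1, 2, 3, 4, 5, 6}.
Read 'c': {1, 2, 3, 4, 5, 6} → {0, 1, 2, 3, 4, 5, 6}.
Read 'c': {0, 1, 2, 3, 4, 5, 6} → {0, 1, 2, 3, 4, 5, 6}.
Read 'b': {0, 1, 2, 3, 4, 5, 6} → {0, 1, 2, 3, 4, 5, 6}.
Read 'b': {0, 1, 2, 3, 4, 5, 6} → {0, 1, 2, 3, 4, 5, 6}.
Read 'a': {0, 1, 2, 3, 4, 5, 6} → {0, 1, 2, 3, 4, 5, 6}.
Read 'b': {0, 1, 2, 3, 4, 5, 6} → {0, 1, 2, 3, 4, 5, 6}.
Read 'b': {0, 1, 2, 3, 4, 5, 6} → {0, 1, 2, 3, 4, 5, 6}.
Read 'c': {0, 1, 2, 3, 4, 5, 6} → {0, 1, 2, 3, 4, 5, 6}.
The final set {0, 1, 2, 3, 4, 5, 6} contains the accepting states 3, 5.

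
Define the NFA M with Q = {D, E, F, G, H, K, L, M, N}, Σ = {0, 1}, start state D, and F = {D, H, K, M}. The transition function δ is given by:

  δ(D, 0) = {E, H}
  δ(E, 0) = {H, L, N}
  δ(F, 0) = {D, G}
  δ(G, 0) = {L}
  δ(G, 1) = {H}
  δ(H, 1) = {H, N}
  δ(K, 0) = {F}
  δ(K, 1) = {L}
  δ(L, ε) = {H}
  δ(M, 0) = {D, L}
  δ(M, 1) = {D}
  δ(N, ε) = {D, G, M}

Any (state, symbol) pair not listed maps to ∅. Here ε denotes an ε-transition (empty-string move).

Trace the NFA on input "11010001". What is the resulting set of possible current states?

∅

Start in {D}.
Read '1': D→∅; now ∅.
The set is empty and remains empty for the remaining 7 symbols.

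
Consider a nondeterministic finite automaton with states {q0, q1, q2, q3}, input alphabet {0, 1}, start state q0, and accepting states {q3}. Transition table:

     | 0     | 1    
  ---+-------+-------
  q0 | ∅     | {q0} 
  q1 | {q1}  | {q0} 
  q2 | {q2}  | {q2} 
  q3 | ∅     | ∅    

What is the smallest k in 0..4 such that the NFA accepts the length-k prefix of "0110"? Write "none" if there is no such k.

none

Start in {q0}.
Read '0': {q0} → ∅.
The set is empty and remains empty for the remaining 3 symbols.
No reachable set along the way intersects F.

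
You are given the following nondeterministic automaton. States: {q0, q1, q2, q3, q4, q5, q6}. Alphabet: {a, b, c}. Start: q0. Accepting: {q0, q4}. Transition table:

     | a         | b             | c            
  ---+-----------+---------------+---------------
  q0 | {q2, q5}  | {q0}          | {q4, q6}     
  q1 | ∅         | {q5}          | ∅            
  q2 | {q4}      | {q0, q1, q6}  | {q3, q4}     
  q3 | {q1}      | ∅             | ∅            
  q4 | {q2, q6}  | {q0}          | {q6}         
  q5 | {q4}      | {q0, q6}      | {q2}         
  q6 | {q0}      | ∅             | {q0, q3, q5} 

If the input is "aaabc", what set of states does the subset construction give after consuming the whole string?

{q0, q3, q4, q5, q6}

Start in {q0}.
Read 'a': {q0} → {q2, q5}.
Read 'a': {q2, q5} → {q4}.
Read 'a': {q4} → {q2, q6}.
Read 'b': {q2, q6} → {q0, q1, q6}.
Read 'c': {q0, q1, q6} → {q0, q3, q4, q5, q6}.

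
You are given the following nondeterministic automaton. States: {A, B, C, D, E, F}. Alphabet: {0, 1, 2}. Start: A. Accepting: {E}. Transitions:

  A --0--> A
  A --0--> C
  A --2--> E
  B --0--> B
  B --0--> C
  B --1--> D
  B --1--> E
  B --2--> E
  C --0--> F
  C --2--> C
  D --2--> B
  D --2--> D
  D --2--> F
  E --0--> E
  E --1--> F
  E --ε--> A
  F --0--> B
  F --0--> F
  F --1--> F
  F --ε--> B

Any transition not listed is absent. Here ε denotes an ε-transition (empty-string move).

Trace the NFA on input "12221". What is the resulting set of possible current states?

∅

Start in {A}.
Read '1': {A} → ∅.
The set is empty and remains empty for the remaining 4 symbols.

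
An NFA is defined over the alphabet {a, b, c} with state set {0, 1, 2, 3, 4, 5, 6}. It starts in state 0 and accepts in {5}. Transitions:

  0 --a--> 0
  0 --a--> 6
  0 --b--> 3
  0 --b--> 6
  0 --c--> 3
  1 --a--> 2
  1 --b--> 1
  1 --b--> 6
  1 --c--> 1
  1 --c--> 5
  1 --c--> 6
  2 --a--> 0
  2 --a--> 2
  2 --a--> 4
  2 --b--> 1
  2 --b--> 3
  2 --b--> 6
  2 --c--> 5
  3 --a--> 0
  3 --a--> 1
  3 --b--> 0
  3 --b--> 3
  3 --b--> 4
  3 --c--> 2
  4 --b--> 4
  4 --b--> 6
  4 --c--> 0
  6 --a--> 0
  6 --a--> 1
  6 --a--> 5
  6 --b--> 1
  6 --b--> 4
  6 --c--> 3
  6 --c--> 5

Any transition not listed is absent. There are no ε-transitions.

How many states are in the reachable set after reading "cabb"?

Start in {0}.
Read 'c': {0} → {3}.
Read 'a': {3} → {0, 1}.
Read 'b': {0, 1} → {1, 3, 6}.
Read 'b': {1, 3, 6} → {0, 1, 3, 4, 6}.
That set has 5 states.

5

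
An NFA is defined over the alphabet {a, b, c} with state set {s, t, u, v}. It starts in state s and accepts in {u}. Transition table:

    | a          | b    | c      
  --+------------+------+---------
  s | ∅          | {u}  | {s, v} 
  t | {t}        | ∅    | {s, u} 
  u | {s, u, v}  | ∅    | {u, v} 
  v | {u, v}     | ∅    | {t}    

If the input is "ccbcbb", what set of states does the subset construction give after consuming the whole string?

Start in {s}.
Read 'c': {s} → {s, v}.
Read 'c': {s, v} → {s, t, v}.
Read 'b': {s, t, v} → {u}.
Read 'c': {u} → {u, v}.
Read 'b': {u, v} → ∅.
The set is empty and remains empty for the remaining 1 symbol.

∅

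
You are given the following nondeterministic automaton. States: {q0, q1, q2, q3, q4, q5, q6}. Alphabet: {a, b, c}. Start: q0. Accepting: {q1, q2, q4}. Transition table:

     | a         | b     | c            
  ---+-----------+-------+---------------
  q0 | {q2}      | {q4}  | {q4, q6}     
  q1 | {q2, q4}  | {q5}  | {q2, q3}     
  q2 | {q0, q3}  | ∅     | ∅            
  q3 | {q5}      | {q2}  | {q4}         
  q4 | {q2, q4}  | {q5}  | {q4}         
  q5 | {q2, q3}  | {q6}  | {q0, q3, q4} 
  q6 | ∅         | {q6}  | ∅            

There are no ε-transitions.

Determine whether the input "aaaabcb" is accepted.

No

Start in {q0}.
Read 'a': {q0} → {q2}.
Read 'a': {q2} → {q0, q3}.
Read 'a': {q0, q3} → {q2, q5}.
Read 'a': {q2, q5} → {q0, q2, q3}.
Read 'b': {q0, q2, q3} → {q2, q4}.
Read 'c': {q2, q4} → {q4}.
Read 'b': {q4} → {q5}.
The final set {q5} contains no accepting state.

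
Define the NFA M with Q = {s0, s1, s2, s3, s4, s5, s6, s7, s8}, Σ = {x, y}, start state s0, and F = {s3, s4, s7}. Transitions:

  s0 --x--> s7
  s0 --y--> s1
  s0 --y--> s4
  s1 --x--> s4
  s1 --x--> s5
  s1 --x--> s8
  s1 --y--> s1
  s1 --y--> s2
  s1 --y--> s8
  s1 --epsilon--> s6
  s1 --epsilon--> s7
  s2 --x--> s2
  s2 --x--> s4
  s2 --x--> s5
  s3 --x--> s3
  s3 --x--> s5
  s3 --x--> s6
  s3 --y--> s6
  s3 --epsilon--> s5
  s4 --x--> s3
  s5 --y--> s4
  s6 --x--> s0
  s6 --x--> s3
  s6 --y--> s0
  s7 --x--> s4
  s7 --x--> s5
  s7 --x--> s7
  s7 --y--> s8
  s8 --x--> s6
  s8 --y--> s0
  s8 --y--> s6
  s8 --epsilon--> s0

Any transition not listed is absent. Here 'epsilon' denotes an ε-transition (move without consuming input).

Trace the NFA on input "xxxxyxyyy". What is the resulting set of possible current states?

Start in {s0}.
Read 'x': {s0} → {s7}.
Read 'x': {s7} → {s4, s5, s7}.
Read 'x': {s4, s5, s7} → {s3, s4, s5, s7}.
Read 'x': {s3, s4, s5, s7} → {s3, s4, s5, s6, s7}.
Read 'y': {s3, s4, s5, s6, s7} → {s0, s4, s6, s8}.
Read 'x': {s0, s4, s6, s8} → {s0, s3, s5, s6, s7}.
Read 'y': {s0, s3, s5, s6, s7} → {s0, s1, s4, s6, s7, s8}.
Read 'y': {s0, s1, s4, s6, s7, s8} → {s0, s1, s2, s4, s6, s7, s8}.
Read 'y': {s0, s1, s2, s4, s6, s7, s8} → {s0, s1, s2, s4, s6, s7, s8}.

{s0, s1, s2, s4, s6, s7, s8}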